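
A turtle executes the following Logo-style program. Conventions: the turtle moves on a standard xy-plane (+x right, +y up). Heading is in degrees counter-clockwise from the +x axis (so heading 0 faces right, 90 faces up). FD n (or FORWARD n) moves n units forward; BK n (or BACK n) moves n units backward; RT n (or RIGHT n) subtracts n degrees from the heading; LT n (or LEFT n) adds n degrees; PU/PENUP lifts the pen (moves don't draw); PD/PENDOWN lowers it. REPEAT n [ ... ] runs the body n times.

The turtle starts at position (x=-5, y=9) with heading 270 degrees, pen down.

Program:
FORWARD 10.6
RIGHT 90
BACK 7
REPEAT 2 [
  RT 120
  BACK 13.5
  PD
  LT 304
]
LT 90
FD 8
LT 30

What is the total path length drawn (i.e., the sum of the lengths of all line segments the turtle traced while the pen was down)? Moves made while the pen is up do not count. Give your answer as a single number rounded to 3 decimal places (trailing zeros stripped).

Answer: 52.6

Derivation:
Executing turtle program step by step:
Start: pos=(-5,9), heading=270, pen down
FD 10.6: (-5,9) -> (-5,-1.6) [heading=270, draw]
RT 90: heading 270 -> 180
BK 7: (-5,-1.6) -> (2,-1.6) [heading=180, draw]
REPEAT 2 [
  -- iteration 1/2 --
  RT 120: heading 180 -> 60
  BK 13.5: (2,-1.6) -> (-4.75,-13.291) [heading=60, draw]
  PD: pen down
  LT 304: heading 60 -> 4
  -- iteration 2/2 --
  RT 120: heading 4 -> 244
  BK 13.5: (-4.75,-13.291) -> (1.168,-1.158) [heading=244, draw]
  PD: pen down
  LT 304: heading 244 -> 188
]
LT 90: heading 188 -> 278
FD 8: (1.168,-1.158) -> (2.281,-9.08) [heading=278, draw]
LT 30: heading 278 -> 308
Final: pos=(2.281,-9.08), heading=308, 5 segment(s) drawn

Segment lengths:
  seg 1: (-5,9) -> (-5,-1.6), length = 10.6
  seg 2: (-5,-1.6) -> (2,-1.6), length = 7
  seg 3: (2,-1.6) -> (-4.75,-13.291), length = 13.5
  seg 4: (-4.75,-13.291) -> (1.168,-1.158), length = 13.5
  seg 5: (1.168,-1.158) -> (2.281,-9.08), length = 8
Total = 52.6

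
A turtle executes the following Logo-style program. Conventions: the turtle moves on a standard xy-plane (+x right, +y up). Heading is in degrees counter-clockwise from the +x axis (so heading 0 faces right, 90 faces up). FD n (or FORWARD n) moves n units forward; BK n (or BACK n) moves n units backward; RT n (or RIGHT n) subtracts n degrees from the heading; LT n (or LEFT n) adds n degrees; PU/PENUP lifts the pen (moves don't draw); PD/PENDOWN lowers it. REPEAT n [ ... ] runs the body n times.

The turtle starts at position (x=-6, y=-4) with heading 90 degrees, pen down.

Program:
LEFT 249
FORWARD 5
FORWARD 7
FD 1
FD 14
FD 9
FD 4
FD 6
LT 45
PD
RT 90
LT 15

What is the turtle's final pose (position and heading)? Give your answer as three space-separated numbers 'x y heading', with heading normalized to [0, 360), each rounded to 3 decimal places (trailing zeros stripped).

Executing turtle program step by step:
Start: pos=(-6,-4), heading=90, pen down
LT 249: heading 90 -> 339
FD 5: (-6,-4) -> (-1.332,-5.792) [heading=339, draw]
FD 7: (-1.332,-5.792) -> (5.203,-8.3) [heading=339, draw]
FD 1: (5.203,-8.3) -> (6.137,-8.659) [heading=339, draw]
FD 14: (6.137,-8.659) -> (19.207,-13.676) [heading=339, draw]
FD 9: (19.207,-13.676) -> (27.609,-16.901) [heading=339, draw]
FD 4: (27.609,-16.901) -> (31.343,-18.335) [heading=339, draw]
FD 6: (31.343,-18.335) -> (36.945,-20.485) [heading=339, draw]
LT 45: heading 339 -> 24
PD: pen down
RT 90: heading 24 -> 294
LT 15: heading 294 -> 309
Final: pos=(36.945,-20.485), heading=309, 7 segment(s) drawn

Answer: 36.945 -20.485 309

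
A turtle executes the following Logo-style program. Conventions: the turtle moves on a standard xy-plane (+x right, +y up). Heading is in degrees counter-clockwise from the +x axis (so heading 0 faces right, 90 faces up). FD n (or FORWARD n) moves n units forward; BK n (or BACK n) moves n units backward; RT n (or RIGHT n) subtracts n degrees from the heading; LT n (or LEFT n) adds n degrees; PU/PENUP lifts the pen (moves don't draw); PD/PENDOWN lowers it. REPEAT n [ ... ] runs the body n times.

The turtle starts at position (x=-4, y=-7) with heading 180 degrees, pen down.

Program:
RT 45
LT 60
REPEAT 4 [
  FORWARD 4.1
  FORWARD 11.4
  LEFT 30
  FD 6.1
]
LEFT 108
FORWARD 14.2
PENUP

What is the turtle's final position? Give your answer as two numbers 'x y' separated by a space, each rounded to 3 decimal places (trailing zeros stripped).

Answer: -23.485 -59.674

Derivation:
Executing turtle program step by step:
Start: pos=(-4,-7), heading=180, pen down
RT 45: heading 180 -> 135
LT 60: heading 135 -> 195
REPEAT 4 [
  -- iteration 1/4 --
  FD 4.1: (-4,-7) -> (-7.96,-8.061) [heading=195, draw]
  FD 11.4: (-7.96,-8.061) -> (-18.972,-11.012) [heading=195, draw]
  LT 30: heading 195 -> 225
  FD 6.1: (-18.972,-11.012) -> (-23.285,-15.325) [heading=225, draw]
  -- iteration 2/4 --
  FD 4.1: (-23.285,-15.325) -> (-26.184,-18.224) [heading=225, draw]
  FD 11.4: (-26.184,-18.224) -> (-34.245,-26.285) [heading=225, draw]
  LT 30: heading 225 -> 255
  FD 6.1: (-34.245,-26.285) -> (-35.824,-32.177) [heading=255, draw]
  -- iteration 3/4 --
  FD 4.1: (-35.824,-32.177) -> (-36.885,-36.138) [heading=255, draw]
  FD 11.4: (-36.885,-36.138) -> (-39.836,-47.149) [heading=255, draw]
  LT 30: heading 255 -> 285
  FD 6.1: (-39.836,-47.149) -> (-38.257,-53.041) [heading=285, draw]
  -- iteration 4/4 --
  FD 4.1: (-38.257,-53.041) -> (-37.196,-57.002) [heading=285, draw]
  FD 11.4: (-37.196,-57.002) -> (-34.245,-68.013) [heading=285, draw]
  LT 30: heading 285 -> 315
  FD 6.1: (-34.245,-68.013) -> (-29.932,-72.327) [heading=315, draw]
]
LT 108: heading 315 -> 63
FD 14.2: (-29.932,-72.327) -> (-23.485,-59.674) [heading=63, draw]
PU: pen up
Final: pos=(-23.485,-59.674), heading=63, 13 segment(s) drawn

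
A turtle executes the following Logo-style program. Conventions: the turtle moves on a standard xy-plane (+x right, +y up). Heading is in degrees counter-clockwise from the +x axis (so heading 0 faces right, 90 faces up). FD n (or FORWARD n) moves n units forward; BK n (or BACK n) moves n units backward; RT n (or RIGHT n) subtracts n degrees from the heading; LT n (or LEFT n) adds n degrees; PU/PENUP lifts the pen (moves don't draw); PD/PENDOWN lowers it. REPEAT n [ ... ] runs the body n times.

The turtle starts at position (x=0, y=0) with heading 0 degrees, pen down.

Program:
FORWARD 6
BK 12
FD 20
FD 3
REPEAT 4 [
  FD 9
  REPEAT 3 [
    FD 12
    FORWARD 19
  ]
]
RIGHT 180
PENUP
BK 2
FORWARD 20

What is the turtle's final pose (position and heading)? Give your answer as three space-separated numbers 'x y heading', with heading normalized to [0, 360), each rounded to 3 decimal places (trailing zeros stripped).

Executing turtle program step by step:
Start: pos=(0,0), heading=0, pen down
FD 6: (0,0) -> (6,0) [heading=0, draw]
BK 12: (6,0) -> (-6,0) [heading=0, draw]
FD 20: (-6,0) -> (14,0) [heading=0, draw]
FD 3: (14,0) -> (17,0) [heading=0, draw]
REPEAT 4 [
  -- iteration 1/4 --
  FD 9: (17,0) -> (26,0) [heading=0, draw]
  REPEAT 3 [
    -- iteration 1/3 --
    FD 12: (26,0) -> (38,0) [heading=0, draw]
    FD 19: (38,0) -> (57,0) [heading=0, draw]
    -- iteration 2/3 --
    FD 12: (57,0) -> (69,0) [heading=0, draw]
    FD 19: (69,0) -> (88,0) [heading=0, draw]
    -- iteration 3/3 --
    FD 12: (88,0) -> (100,0) [heading=0, draw]
    FD 19: (100,0) -> (119,0) [heading=0, draw]
  ]
  -- iteration 2/4 --
  FD 9: (119,0) -> (128,0) [heading=0, draw]
  REPEAT 3 [
    -- iteration 1/3 --
    FD 12: (128,0) -> (140,0) [heading=0, draw]
    FD 19: (140,0) -> (159,0) [heading=0, draw]
    -- iteration 2/3 --
    FD 12: (159,0) -> (171,0) [heading=0, draw]
    FD 19: (171,0) -> (190,0) [heading=0, draw]
    -- iteration 3/3 --
    FD 12: (190,0) -> (202,0) [heading=0, draw]
    FD 19: (202,0) -> (221,0) [heading=0, draw]
  ]
  -- iteration 3/4 --
  FD 9: (221,0) -> (230,0) [heading=0, draw]
  REPEAT 3 [
    -- iteration 1/3 --
    FD 12: (230,0) -> (242,0) [heading=0, draw]
    FD 19: (242,0) -> (261,0) [heading=0, draw]
    -- iteration 2/3 --
    FD 12: (261,0) -> (273,0) [heading=0, draw]
    FD 19: (273,0) -> (292,0) [heading=0, draw]
    -- iteration 3/3 --
    FD 12: (292,0) -> (304,0) [heading=0, draw]
    FD 19: (304,0) -> (323,0) [heading=0, draw]
  ]
  -- iteration 4/4 --
  FD 9: (323,0) -> (332,0) [heading=0, draw]
  REPEAT 3 [
    -- iteration 1/3 --
    FD 12: (332,0) -> (344,0) [heading=0, draw]
    FD 19: (344,0) -> (363,0) [heading=0, draw]
    -- iteration 2/3 --
    FD 12: (363,0) -> (375,0) [heading=0, draw]
    FD 19: (375,0) -> (394,0) [heading=0, draw]
    -- iteration 3/3 --
    FD 12: (394,0) -> (406,0) [heading=0, draw]
    FD 19: (406,0) -> (425,0) [heading=0, draw]
  ]
]
RT 180: heading 0 -> 180
PU: pen up
BK 2: (425,0) -> (427,0) [heading=180, move]
FD 20: (427,0) -> (407,0) [heading=180, move]
Final: pos=(407,0), heading=180, 32 segment(s) drawn

Answer: 407 0 180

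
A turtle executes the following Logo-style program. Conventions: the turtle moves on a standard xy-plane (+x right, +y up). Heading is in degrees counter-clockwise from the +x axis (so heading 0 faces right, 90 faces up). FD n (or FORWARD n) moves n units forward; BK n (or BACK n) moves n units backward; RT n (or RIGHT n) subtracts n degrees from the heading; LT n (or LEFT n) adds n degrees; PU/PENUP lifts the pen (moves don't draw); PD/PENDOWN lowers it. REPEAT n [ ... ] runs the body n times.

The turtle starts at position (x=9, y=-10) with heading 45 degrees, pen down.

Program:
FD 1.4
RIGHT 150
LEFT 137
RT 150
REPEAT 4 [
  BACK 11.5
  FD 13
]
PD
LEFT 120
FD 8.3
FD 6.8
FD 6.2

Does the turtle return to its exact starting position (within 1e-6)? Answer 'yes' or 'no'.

Executing turtle program step by step:
Start: pos=(9,-10), heading=45, pen down
FD 1.4: (9,-10) -> (9.99,-9.01) [heading=45, draw]
RT 150: heading 45 -> 255
LT 137: heading 255 -> 32
RT 150: heading 32 -> 242
REPEAT 4 [
  -- iteration 1/4 --
  BK 11.5: (9.99,-9.01) -> (15.389,1.144) [heading=242, draw]
  FD 13: (15.389,1.144) -> (9.286,-10.334) [heading=242, draw]
  -- iteration 2/4 --
  BK 11.5: (9.286,-10.334) -> (14.685,-0.181) [heading=242, draw]
  FD 13: (14.685,-0.181) -> (8.582,-11.659) [heading=242, draw]
  -- iteration 3/4 --
  BK 11.5: (8.582,-11.659) -> (13.98,-1.505) [heading=242, draw]
  FD 13: (13.98,-1.505) -> (7.877,-12.983) [heading=242, draw]
  -- iteration 4/4 --
  BK 11.5: (7.877,-12.983) -> (13.276,-2.829) [heading=242, draw]
  FD 13: (13.276,-2.829) -> (7.173,-14.308) [heading=242, draw]
]
PD: pen down
LT 120: heading 242 -> 2
FD 8.3: (7.173,-14.308) -> (15.468,-14.018) [heading=2, draw]
FD 6.8: (15.468,-14.018) -> (22.264,-13.781) [heading=2, draw]
FD 6.2: (22.264,-13.781) -> (28.46,-13.564) [heading=2, draw]
Final: pos=(28.46,-13.564), heading=2, 12 segment(s) drawn

Start position: (9, -10)
Final position: (28.46, -13.564)
Distance = 19.784; >= 1e-6 -> NOT closed

Answer: no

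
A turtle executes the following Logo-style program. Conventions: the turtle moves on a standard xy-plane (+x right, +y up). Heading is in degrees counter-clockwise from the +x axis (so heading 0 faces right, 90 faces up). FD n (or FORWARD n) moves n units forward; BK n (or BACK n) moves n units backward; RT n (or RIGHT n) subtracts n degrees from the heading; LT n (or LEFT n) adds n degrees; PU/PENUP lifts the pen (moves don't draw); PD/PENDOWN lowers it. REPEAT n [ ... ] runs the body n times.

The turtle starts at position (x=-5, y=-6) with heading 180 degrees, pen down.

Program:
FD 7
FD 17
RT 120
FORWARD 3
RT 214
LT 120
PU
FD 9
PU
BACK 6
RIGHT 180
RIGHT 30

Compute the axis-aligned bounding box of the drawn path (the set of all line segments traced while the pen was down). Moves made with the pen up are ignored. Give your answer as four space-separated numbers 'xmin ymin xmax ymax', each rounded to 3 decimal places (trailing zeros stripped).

Executing turtle program step by step:
Start: pos=(-5,-6), heading=180, pen down
FD 7: (-5,-6) -> (-12,-6) [heading=180, draw]
FD 17: (-12,-6) -> (-29,-6) [heading=180, draw]
RT 120: heading 180 -> 60
FD 3: (-29,-6) -> (-27.5,-3.402) [heading=60, draw]
RT 214: heading 60 -> 206
LT 120: heading 206 -> 326
PU: pen up
FD 9: (-27.5,-3.402) -> (-20.039,-8.435) [heading=326, move]
PU: pen up
BK 6: (-20.039,-8.435) -> (-25.013,-5.08) [heading=326, move]
RT 180: heading 326 -> 146
RT 30: heading 146 -> 116
Final: pos=(-25.013,-5.08), heading=116, 3 segment(s) drawn

Segment endpoints: x in {-29, -27.5, -12, -5}, y in {-6, -6, -6, -3.402}
xmin=-29, ymin=-6, xmax=-5, ymax=-3.402

Answer: -29 -6 -5 -3.402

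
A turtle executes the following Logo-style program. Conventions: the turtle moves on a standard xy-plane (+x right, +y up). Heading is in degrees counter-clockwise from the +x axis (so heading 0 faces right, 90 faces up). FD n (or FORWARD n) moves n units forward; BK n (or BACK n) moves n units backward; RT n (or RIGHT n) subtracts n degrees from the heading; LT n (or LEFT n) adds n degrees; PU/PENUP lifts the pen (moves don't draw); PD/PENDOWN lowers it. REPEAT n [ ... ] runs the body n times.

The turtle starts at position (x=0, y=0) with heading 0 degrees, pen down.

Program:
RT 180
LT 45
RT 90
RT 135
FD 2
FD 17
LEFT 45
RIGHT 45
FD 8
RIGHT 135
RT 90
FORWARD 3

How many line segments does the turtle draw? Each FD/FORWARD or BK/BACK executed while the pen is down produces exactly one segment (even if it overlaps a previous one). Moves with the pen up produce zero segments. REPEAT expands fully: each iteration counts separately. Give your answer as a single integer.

Executing turtle program step by step:
Start: pos=(0,0), heading=0, pen down
RT 180: heading 0 -> 180
LT 45: heading 180 -> 225
RT 90: heading 225 -> 135
RT 135: heading 135 -> 0
FD 2: (0,0) -> (2,0) [heading=0, draw]
FD 17: (2,0) -> (19,0) [heading=0, draw]
LT 45: heading 0 -> 45
RT 45: heading 45 -> 0
FD 8: (19,0) -> (27,0) [heading=0, draw]
RT 135: heading 0 -> 225
RT 90: heading 225 -> 135
FD 3: (27,0) -> (24.879,2.121) [heading=135, draw]
Final: pos=(24.879,2.121), heading=135, 4 segment(s) drawn
Segments drawn: 4

Answer: 4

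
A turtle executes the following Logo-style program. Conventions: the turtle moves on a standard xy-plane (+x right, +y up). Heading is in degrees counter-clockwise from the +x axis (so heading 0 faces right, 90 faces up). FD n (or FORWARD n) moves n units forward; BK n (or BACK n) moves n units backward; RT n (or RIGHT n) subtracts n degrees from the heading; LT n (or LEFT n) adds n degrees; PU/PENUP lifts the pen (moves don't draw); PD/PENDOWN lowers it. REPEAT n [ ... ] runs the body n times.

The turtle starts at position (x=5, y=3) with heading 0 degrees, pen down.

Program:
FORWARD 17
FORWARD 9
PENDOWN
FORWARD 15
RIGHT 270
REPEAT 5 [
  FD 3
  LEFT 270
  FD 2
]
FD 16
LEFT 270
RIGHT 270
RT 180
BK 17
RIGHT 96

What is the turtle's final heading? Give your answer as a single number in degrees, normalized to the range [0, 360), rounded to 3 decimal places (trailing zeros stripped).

Answer: 84

Derivation:
Executing turtle program step by step:
Start: pos=(5,3), heading=0, pen down
FD 17: (5,3) -> (22,3) [heading=0, draw]
FD 9: (22,3) -> (31,3) [heading=0, draw]
PD: pen down
FD 15: (31,3) -> (46,3) [heading=0, draw]
RT 270: heading 0 -> 90
REPEAT 5 [
  -- iteration 1/5 --
  FD 3: (46,3) -> (46,6) [heading=90, draw]
  LT 270: heading 90 -> 0
  FD 2: (46,6) -> (48,6) [heading=0, draw]
  -- iteration 2/5 --
  FD 3: (48,6) -> (51,6) [heading=0, draw]
  LT 270: heading 0 -> 270
  FD 2: (51,6) -> (51,4) [heading=270, draw]
  -- iteration 3/5 --
  FD 3: (51,4) -> (51,1) [heading=270, draw]
  LT 270: heading 270 -> 180
  FD 2: (51,1) -> (49,1) [heading=180, draw]
  -- iteration 4/5 --
  FD 3: (49,1) -> (46,1) [heading=180, draw]
  LT 270: heading 180 -> 90
  FD 2: (46,1) -> (46,3) [heading=90, draw]
  -- iteration 5/5 --
  FD 3: (46,3) -> (46,6) [heading=90, draw]
  LT 270: heading 90 -> 0
  FD 2: (46,6) -> (48,6) [heading=0, draw]
]
FD 16: (48,6) -> (64,6) [heading=0, draw]
LT 270: heading 0 -> 270
RT 270: heading 270 -> 0
RT 180: heading 0 -> 180
BK 17: (64,6) -> (81,6) [heading=180, draw]
RT 96: heading 180 -> 84
Final: pos=(81,6), heading=84, 15 segment(s) drawn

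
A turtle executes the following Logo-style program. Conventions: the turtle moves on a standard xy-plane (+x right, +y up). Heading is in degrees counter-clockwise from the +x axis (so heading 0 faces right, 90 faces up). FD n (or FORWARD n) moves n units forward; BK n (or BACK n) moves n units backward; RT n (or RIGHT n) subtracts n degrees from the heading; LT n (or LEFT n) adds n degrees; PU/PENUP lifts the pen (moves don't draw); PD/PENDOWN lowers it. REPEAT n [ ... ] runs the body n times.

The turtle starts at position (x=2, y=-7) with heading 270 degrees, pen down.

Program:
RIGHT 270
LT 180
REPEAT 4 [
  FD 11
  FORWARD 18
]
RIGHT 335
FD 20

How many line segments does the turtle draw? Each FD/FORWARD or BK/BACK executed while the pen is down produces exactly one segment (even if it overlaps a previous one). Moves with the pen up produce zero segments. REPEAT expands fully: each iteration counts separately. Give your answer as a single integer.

Answer: 9

Derivation:
Executing turtle program step by step:
Start: pos=(2,-7), heading=270, pen down
RT 270: heading 270 -> 0
LT 180: heading 0 -> 180
REPEAT 4 [
  -- iteration 1/4 --
  FD 11: (2,-7) -> (-9,-7) [heading=180, draw]
  FD 18: (-9,-7) -> (-27,-7) [heading=180, draw]
  -- iteration 2/4 --
  FD 11: (-27,-7) -> (-38,-7) [heading=180, draw]
  FD 18: (-38,-7) -> (-56,-7) [heading=180, draw]
  -- iteration 3/4 --
  FD 11: (-56,-7) -> (-67,-7) [heading=180, draw]
  FD 18: (-67,-7) -> (-85,-7) [heading=180, draw]
  -- iteration 4/4 --
  FD 11: (-85,-7) -> (-96,-7) [heading=180, draw]
  FD 18: (-96,-7) -> (-114,-7) [heading=180, draw]
]
RT 335: heading 180 -> 205
FD 20: (-114,-7) -> (-132.126,-15.452) [heading=205, draw]
Final: pos=(-132.126,-15.452), heading=205, 9 segment(s) drawn
Segments drawn: 9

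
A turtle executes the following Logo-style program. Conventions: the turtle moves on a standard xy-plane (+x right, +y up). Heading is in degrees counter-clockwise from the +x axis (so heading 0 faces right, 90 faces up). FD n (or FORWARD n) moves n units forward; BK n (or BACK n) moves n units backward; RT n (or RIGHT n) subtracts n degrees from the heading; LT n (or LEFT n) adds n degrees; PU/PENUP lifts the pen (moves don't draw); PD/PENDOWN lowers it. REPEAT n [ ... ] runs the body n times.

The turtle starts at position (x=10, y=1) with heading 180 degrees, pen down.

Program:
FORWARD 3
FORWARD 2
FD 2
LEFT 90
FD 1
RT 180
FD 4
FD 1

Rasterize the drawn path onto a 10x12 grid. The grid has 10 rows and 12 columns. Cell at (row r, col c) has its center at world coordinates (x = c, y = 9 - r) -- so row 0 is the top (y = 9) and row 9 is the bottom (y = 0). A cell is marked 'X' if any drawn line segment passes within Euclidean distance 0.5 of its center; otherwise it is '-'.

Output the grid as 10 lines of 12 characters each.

Segment 0: (10,1) -> (7,1)
Segment 1: (7,1) -> (5,1)
Segment 2: (5,1) -> (3,1)
Segment 3: (3,1) -> (3,0)
Segment 4: (3,0) -> (3,4)
Segment 5: (3,4) -> (3,5)

Answer: ------------
------------
------------
------------
---X--------
---X--------
---X--------
---X--------
---XXXXXXXX-
---X--------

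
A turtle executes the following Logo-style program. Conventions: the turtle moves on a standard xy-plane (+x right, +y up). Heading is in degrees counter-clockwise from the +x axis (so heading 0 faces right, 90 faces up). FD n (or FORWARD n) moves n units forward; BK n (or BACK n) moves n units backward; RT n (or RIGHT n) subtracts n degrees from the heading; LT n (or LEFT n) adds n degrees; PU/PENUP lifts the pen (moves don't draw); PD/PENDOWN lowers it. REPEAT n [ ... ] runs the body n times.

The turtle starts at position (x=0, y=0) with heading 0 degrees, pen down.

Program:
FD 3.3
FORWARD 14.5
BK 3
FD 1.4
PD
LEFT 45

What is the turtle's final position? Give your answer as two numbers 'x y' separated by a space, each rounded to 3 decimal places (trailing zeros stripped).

Answer: 16.2 0

Derivation:
Executing turtle program step by step:
Start: pos=(0,0), heading=0, pen down
FD 3.3: (0,0) -> (3.3,0) [heading=0, draw]
FD 14.5: (3.3,0) -> (17.8,0) [heading=0, draw]
BK 3: (17.8,0) -> (14.8,0) [heading=0, draw]
FD 1.4: (14.8,0) -> (16.2,0) [heading=0, draw]
PD: pen down
LT 45: heading 0 -> 45
Final: pos=(16.2,0), heading=45, 4 segment(s) drawn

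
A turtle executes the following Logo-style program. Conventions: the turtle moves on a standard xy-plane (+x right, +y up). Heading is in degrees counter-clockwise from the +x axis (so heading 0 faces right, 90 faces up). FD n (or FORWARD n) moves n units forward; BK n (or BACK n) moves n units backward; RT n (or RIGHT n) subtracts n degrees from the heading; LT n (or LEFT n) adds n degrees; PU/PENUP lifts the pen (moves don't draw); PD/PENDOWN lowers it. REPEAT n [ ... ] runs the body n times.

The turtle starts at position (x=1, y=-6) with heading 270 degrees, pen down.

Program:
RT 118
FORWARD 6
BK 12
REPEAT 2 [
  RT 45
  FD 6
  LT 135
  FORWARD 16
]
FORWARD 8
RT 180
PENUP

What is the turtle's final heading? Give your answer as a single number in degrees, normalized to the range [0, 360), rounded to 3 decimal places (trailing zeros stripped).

Answer: 152

Derivation:
Executing turtle program step by step:
Start: pos=(1,-6), heading=270, pen down
RT 118: heading 270 -> 152
FD 6: (1,-6) -> (-4.298,-3.183) [heading=152, draw]
BK 12: (-4.298,-3.183) -> (6.298,-8.817) [heading=152, draw]
REPEAT 2 [
  -- iteration 1/2 --
  RT 45: heading 152 -> 107
  FD 6: (6.298,-8.817) -> (4.543,-3.079) [heading=107, draw]
  LT 135: heading 107 -> 242
  FD 16: (4.543,-3.079) -> (-2.968,-17.206) [heading=242, draw]
  -- iteration 2/2 --
  RT 45: heading 242 -> 197
  FD 6: (-2.968,-17.206) -> (-8.706,-18.96) [heading=197, draw]
  LT 135: heading 197 -> 332
  FD 16: (-8.706,-18.96) -> (5.421,-26.472) [heading=332, draw]
]
FD 8: (5.421,-26.472) -> (12.485,-30.228) [heading=332, draw]
RT 180: heading 332 -> 152
PU: pen up
Final: pos=(12.485,-30.228), heading=152, 7 segment(s) drawn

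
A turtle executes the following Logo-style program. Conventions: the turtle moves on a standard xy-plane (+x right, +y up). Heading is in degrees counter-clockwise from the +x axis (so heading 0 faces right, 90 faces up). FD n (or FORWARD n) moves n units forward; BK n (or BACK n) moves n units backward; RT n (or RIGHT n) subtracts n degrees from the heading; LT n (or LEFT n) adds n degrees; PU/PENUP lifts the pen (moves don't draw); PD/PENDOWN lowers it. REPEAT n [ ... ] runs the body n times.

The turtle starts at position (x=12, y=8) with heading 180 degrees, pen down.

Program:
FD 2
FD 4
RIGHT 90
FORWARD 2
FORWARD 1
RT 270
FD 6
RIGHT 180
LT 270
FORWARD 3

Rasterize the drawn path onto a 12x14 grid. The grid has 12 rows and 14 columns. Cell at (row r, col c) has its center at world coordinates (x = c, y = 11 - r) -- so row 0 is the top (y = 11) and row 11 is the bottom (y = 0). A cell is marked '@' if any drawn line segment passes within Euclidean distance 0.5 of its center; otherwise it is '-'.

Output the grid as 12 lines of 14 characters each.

Segment 0: (12,8) -> (10,8)
Segment 1: (10,8) -> (6,8)
Segment 2: (6,8) -> (6,10)
Segment 3: (6,10) -> (6,11)
Segment 4: (6,11) -> (0,11)
Segment 5: (0,11) -> (0,8)

Answer: @@@@@@@-------
@-----@-------
@-----@-------
@-----@@@@@@@-
--------------
--------------
--------------
--------------
--------------
--------------
--------------
--------------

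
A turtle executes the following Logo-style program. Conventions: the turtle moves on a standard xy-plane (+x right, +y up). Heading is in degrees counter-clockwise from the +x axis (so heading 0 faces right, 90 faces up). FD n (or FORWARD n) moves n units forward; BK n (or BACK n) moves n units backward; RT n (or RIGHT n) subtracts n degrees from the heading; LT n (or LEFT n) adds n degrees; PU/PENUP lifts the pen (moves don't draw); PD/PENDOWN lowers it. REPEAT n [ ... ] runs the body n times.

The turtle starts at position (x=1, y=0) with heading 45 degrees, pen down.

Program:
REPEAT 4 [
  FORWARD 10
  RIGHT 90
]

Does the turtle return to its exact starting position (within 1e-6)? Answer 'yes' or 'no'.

Answer: yes

Derivation:
Executing turtle program step by step:
Start: pos=(1,0), heading=45, pen down
REPEAT 4 [
  -- iteration 1/4 --
  FD 10: (1,0) -> (8.071,7.071) [heading=45, draw]
  RT 90: heading 45 -> 315
  -- iteration 2/4 --
  FD 10: (8.071,7.071) -> (15.142,0) [heading=315, draw]
  RT 90: heading 315 -> 225
  -- iteration 3/4 --
  FD 10: (15.142,0) -> (8.071,-7.071) [heading=225, draw]
  RT 90: heading 225 -> 135
  -- iteration 4/4 --
  FD 10: (8.071,-7.071) -> (1,0) [heading=135, draw]
  RT 90: heading 135 -> 45
]
Final: pos=(1,0), heading=45, 4 segment(s) drawn

Start position: (1, 0)
Final position: (1, 0)
Distance = 0; < 1e-6 -> CLOSED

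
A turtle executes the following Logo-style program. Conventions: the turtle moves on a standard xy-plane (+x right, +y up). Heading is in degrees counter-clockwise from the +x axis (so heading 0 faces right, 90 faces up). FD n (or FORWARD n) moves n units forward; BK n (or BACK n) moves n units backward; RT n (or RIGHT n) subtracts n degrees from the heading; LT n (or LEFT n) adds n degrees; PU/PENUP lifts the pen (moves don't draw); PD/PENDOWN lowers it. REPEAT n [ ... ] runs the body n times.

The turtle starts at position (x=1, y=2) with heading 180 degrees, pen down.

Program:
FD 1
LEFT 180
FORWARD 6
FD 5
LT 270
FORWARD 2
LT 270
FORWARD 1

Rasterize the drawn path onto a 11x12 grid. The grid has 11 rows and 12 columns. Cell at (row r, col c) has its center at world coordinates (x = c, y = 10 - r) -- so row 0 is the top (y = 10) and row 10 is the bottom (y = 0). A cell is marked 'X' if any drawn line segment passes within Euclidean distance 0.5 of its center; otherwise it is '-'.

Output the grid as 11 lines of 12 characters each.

Answer: ------------
------------
------------
------------
------------
------------
------------
------------
XXXXXXXXXXXX
-----------X
----------XX

Derivation:
Segment 0: (1,2) -> (0,2)
Segment 1: (0,2) -> (6,2)
Segment 2: (6,2) -> (11,2)
Segment 3: (11,2) -> (11,-0)
Segment 4: (11,-0) -> (10,-0)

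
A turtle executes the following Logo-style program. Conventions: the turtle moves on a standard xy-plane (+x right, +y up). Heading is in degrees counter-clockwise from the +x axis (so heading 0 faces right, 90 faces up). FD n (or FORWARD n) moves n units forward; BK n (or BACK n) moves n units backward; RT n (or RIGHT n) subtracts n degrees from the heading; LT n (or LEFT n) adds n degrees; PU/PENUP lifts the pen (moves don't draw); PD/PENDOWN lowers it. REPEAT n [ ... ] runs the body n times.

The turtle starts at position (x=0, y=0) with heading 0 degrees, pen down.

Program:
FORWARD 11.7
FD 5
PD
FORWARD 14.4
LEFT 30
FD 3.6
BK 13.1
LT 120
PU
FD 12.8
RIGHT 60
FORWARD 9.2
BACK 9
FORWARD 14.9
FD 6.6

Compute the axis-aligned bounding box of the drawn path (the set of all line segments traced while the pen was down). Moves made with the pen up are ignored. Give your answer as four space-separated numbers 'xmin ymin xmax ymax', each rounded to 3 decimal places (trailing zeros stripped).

Answer: 0 -4.75 34.218 1.8

Derivation:
Executing turtle program step by step:
Start: pos=(0,0), heading=0, pen down
FD 11.7: (0,0) -> (11.7,0) [heading=0, draw]
FD 5: (11.7,0) -> (16.7,0) [heading=0, draw]
PD: pen down
FD 14.4: (16.7,0) -> (31.1,0) [heading=0, draw]
LT 30: heading 0 -> 30
FD 3.6: (31.1,0) -> (34.218,1.8) [heading=30, draw]
BK 13.1: (34.218,1.8) -> (22.873,-4.75) [heading=30, draw]
LT 120: heading 30 -> 150
PU: pen up
FD 12.8: (22.873,-4.75) -> (11.788,1.65) [heading=150, move]
RT 60: heading 150 -> 90
FD 9.2: (11.788,1.65) -> (11.788,10.85) [heading=90, move]
BK 9: (11.788,10.85) -> (11.788,1.85) [heading=90, move]
FD 14.9: (11.788,1.85) -> (11.788,16.75) [heading=90, move]
FD 6.6: (11.788,16.75) -> (11.788,23.35) [heading=90, move]
Final: pos=(11.788,23.35), heading=90, 5 segment(s) drawn

Segment endpoints: x in {0, 11.7, 16.7, 22.873, 31.1, 34.218}, y in {-4.75, 0, 1.8}
xmin=0, ymin=-4.75, xmax=34.218, ymax=1.8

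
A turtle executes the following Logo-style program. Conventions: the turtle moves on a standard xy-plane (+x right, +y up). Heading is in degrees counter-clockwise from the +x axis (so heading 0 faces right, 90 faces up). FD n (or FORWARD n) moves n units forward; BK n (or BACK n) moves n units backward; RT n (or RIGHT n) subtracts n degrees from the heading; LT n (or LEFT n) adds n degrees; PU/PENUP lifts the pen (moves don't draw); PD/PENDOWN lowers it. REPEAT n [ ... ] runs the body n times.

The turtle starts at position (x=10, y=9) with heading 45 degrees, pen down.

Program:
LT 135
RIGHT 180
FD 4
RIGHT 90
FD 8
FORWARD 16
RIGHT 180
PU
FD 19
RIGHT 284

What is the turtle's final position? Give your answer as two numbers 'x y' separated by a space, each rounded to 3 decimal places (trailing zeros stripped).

Answer: 14 4

Derivation:
Executing turtle program step by step:
Start: pos=(10,9), heading=45, pen down
LT 135: heading 45 -> 180
RT 180: heading 180 -> 0
FD 4: (10,9) -> (14,9) [heading=0, draw]
RT 90: heading 0 -> 270
FD 8: (14,9) -> (14,1) [heading=270, draw]
FD 16: (14,1) -> (14,-15) [heading=270, draw]
RT 180: heading 270 -> 90
PU: pen up
FD 19: (14,-15) -> (14,4) [heading=90, move]
RT 284: heading 90 -> 166
Final: pos=(14,4), heading=166, 3 segment(s) drawn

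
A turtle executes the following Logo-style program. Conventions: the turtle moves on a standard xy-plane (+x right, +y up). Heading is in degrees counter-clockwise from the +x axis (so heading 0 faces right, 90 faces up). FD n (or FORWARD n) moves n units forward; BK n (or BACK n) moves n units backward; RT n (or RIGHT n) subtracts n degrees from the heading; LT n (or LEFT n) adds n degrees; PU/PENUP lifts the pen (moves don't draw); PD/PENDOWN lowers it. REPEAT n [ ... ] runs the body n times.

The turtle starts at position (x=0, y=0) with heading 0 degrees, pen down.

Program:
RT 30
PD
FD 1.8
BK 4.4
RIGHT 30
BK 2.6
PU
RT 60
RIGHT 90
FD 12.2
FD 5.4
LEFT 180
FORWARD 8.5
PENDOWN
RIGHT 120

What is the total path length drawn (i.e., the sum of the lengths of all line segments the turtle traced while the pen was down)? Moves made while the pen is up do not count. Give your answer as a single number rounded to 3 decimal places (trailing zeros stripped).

Answer: 8.8

Derivation:
Executing turtle program step by step:
Start: pos=(0,0), heading=0, pen down
RT 30: heading 0 -> 330
PD: pen down
FD 1.8: (0,0) -> (1.559,-0.9) [heading=330, draw]
BK 4.4: (1.559,-0.9) -> (-2.252,1.3) [heading=330, draw]
RT 30: heading 330 -> 300
BK 2.6: (-2.252,1.3) -> (-3.552,3.552) [heading=300, draw]
PU: pen up
RT 60: heading 300 -> 240
RT 90: heading 240 -> 150
FD 12.2: (-3.552,3.552) -> (-14.117,9.652) [heading=150, move]
FD 5.4: (-14.117,9.652) -> (-18.794,12.352) [heading=150, move]
LT 180: heading 150 -> 330
FD 8.5: (-18.794,12.352) -> (-11.432,8.102) [heading=330, move]
PD: pen down
RT 120: heading 330 -> 210
Final: pos=(-11.432,8.102), heading=210, 3 segment(s) drawn

Segment lengths:
  seg 1: (0,0) -> (1.559,-0.9), length = 1.8
  seg 2: (1.559,-0.9) -> (-2.252,1.3), length = 4.4
  seg 3: (-2.252,1.3) -> (-3.552,3.552), length = 2.6
Total = 8.8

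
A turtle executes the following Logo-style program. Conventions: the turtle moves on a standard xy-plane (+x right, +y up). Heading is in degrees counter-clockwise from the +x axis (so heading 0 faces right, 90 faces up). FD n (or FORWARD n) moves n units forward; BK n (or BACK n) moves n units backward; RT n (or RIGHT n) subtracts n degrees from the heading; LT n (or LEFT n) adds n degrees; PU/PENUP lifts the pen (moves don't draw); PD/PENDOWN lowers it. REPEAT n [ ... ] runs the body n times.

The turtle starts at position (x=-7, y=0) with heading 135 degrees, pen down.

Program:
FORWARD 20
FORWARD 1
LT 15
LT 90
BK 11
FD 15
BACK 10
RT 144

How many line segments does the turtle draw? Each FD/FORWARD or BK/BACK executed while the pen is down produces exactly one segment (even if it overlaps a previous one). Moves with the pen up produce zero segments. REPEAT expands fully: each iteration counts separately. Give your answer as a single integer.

Executing turtle program step by step:
Start: pos=(-7,0), heading=135, pen down
FD 20: (-7,0) -> (-21.142,14.142) [heading=135, draw]
FD 1: (-21.142,14.142) -> (-21.849,14.849) [heading=135, draw]
LT 15: heading 135 -> 150
LT 90: heading 150 -> 240
BK 11: (-21.849,14.849) -> (-16.349,24.376) [heading=240, draw]
FD 15: (-16.349,24.376) -> (-23.849,11.385) [heading=240, draw]
BK 10: (-23.849,11.385) -> (-18.849,20.045) [heading=240, draw]
RT 144: heading 240 -> 96
Final: pos=(-18.849,20.045), heading=96, 5 segment(s) drawn
Segments drawn: 5

Answer: 5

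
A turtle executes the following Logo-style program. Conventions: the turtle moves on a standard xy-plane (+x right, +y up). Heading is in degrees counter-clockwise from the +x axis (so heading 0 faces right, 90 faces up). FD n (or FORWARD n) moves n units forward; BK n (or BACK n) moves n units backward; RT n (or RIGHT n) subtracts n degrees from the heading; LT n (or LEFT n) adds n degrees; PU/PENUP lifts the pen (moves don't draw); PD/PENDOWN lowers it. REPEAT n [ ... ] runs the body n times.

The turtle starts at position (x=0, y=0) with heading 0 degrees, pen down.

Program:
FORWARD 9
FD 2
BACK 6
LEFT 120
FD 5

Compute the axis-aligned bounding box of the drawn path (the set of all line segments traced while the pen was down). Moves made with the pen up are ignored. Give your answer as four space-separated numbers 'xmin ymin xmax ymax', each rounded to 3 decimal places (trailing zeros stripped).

Answer: 0 0 11 4.33

Derivation:
Executing turtle program step by step:
Start: pos=(0,0), heading=0, pen down
FD 9: (0,0) -> (9,0) [heading=0, draw]
FD 2: (9,0) -> (11,0) [heading=0, draw]
BK 6: (11,0) -> (5,0) [heading=0, draw]
LT 120: heading 0 -> 120
FD 5: (5,0) -> (2.5,4.33) [heading=120, draw]
Final: pos=(2.5,4.33), heading=120, 4 segment(s) drawn

Segment endpoints: x in {0, 2.5, 5, 9, 11}, y in {0, 4.33}
xmin=0, ymin=0, xmax=11, ymax=4.33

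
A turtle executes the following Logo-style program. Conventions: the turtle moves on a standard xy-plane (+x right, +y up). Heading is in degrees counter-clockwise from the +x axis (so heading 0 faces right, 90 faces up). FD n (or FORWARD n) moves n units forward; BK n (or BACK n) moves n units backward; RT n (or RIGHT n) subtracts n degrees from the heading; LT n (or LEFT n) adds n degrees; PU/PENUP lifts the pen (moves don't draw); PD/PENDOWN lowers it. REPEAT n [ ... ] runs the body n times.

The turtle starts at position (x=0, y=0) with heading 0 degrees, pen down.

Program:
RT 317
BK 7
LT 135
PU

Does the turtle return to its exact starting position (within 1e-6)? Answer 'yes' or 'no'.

Answer: no

Derivation:
Executing turtle program step by step:
Start: pos=(0,0), heading=0, pen down
RT 317: heading 0 -> 43
BK 7: (0,0) -> (-5.119,-4.774) [heading=43, draw]
LT 135: heading 43 -> 178
PU: pen up
Final: pos=(-5.119,-4.774), heading=178, 1 segment(s) drawn

Start position: (0, 0)
Final position: (-5.119, -4.774)
Distance = 7; >= 1e-6 -> NOT closed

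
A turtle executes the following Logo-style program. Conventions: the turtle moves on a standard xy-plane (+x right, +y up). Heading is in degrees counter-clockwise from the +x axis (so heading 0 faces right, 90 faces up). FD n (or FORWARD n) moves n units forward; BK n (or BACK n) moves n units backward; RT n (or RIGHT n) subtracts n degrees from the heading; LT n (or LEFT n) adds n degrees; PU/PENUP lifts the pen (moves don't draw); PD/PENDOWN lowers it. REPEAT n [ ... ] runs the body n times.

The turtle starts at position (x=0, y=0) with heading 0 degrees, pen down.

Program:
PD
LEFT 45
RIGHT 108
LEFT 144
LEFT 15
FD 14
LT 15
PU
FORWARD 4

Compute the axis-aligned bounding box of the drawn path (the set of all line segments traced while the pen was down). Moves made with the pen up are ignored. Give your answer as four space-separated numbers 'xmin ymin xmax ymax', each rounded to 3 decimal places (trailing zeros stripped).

Answer: -1.463 0 0 13.923

Derivation:
Executing turtle program step by step:
Start: pos=(0,0), heading=0, pen down
PD: pen down
LT 45: heading 0 -> 45
RT 108: heading 45 -> 297
LT 144: heading 297 -> 81
LT 15: heading 81 -> 96
FD 14: (0,0) -> (-1.463,13.923) [heading=96, draw]
LT 15: heading 96 -> 111
PU: pen up
FD 4: (-1.463,13.923) -> (-2.897,17.658) [heading=111, move]
Final: pos=(-2.897,17.658), heading=111, 1 segment(s) drawn

Segment endpoints: x in {-1.463, 0}, y in {0, 13.923}
xmin=-1.463, ymin=0, xmax=0, ymax=13.923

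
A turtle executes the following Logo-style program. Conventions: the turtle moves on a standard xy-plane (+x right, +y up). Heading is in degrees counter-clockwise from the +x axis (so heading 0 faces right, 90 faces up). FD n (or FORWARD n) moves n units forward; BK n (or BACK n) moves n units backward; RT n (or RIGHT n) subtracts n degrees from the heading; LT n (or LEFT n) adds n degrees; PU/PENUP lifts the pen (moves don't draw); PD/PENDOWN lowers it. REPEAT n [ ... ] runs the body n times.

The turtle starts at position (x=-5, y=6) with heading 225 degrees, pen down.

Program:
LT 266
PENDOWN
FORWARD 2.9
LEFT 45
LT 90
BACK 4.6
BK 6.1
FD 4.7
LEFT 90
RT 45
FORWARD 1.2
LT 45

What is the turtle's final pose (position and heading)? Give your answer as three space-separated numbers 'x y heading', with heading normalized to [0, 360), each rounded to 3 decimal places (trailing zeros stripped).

Executing turtle program step by step:
Start: pos=(-5,6), heading=225, pen down
LT 266: heading 225 -> 131
PD: pen down
FD 2.9: (-5,6) -> (-6.903,8.189) [heading=131, draw]
LT 45: heading 131 -> 176
LT 90: heading 176 -> 266
BK 4.6: (-6.903,8.189) -> (-6.582,12.777) [heading=266, draw]
BK 6.1: (-6.582,12.777) -> (-6.156,18.863) [heading=266, draw]
FD 4.7: (-6.156,18.863) -> (-6.484,14.174) [heading=266, draw]
LT 90: heading 266 -> 356
RT 45: heading 356 -> 311
FD 1.2: (-6.484,14.174) -> (-5.697,13.268) [heading=311, draw]
LT 45: heading 311 -> 356
Final: pos=(-5.697,13.268), heading=356, 5 segment(s) drawn

Answer: -5.697 13.268 356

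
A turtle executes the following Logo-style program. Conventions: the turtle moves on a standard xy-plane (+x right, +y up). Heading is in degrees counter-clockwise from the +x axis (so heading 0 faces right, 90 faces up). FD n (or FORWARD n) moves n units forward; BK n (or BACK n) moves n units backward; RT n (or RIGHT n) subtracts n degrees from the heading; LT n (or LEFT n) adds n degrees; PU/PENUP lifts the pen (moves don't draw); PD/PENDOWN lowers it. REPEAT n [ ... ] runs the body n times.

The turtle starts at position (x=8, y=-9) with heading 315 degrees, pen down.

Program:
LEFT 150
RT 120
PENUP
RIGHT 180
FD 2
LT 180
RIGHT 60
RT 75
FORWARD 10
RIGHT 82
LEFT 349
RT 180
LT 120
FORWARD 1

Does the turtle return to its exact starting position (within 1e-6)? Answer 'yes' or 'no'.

Executing turtle program step by step:
Start: pos=(8,-9), heading=315, pen down
LT 150: heading 315 -> 105
RT 120: heading 105 -> 345
PU: pen up
RT 180: heading 345 -> 165
FD 2: (8,-9) -> (6.068,-8.482) [heading=165, move]
LT 180: heading 165 -> 345
RT 60: heading 345 -> 285
RT 75: heading 285 -> 210
FD 10: (6.068,-8.482) -> (-2.592,-13.482) [heading=210, move]
RT 82: heading 210 -> 128
LT 349: heading 128 -> 117
RT 180: heading 117 -> 297
LT 120: heading 297 -> 57
FD 1: (-2.592,-13.482) -> (-2.047,-12.644) [heading=57, move]
Final: pos=(-2.047,-12.644), heading=57, 0 segment(s) drawn

Start position: (8, -9)
Final position: (-2.047, -12.644)
Distance = 10.688; >= 1e-6 -> NOT closed

Answer: no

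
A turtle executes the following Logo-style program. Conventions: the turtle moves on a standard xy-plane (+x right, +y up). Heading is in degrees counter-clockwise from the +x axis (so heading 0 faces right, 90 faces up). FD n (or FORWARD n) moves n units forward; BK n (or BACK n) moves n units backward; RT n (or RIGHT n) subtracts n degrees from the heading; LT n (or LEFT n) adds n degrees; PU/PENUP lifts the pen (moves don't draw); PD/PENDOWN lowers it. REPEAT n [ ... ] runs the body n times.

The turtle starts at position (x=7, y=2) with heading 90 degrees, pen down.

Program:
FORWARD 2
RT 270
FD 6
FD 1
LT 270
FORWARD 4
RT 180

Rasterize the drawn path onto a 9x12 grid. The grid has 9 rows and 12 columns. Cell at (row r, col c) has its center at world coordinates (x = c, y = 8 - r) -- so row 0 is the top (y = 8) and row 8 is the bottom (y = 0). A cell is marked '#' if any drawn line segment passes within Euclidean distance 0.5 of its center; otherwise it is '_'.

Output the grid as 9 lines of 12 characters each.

Segment 0: (7,2) -> (7,4)
Segment 1: (7,4) -> (1,4)
Segment 2: (1,4) -> (0,4)
Segment 3: (0,4) -> (0,8)

Answer: #___________
#___________
#___________
#___________
########____
_______#____
_______#____
____________
____________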